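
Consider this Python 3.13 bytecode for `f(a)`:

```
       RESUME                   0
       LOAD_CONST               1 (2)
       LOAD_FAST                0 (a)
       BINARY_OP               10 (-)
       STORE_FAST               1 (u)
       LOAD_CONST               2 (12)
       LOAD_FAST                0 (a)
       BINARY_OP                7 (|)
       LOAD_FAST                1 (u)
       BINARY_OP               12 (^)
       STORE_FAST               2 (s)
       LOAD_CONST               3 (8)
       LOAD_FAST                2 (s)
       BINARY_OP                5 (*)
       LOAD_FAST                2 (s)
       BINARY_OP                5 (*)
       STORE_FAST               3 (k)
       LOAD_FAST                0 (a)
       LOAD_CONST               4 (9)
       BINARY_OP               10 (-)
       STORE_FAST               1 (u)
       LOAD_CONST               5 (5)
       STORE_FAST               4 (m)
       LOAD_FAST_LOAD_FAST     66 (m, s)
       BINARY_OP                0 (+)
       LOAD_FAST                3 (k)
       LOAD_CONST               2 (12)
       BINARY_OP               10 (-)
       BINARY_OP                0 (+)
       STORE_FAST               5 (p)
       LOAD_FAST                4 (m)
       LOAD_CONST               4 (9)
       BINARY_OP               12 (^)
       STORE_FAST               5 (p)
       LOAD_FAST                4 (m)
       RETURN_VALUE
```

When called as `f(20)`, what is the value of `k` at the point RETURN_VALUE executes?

LOAD_CONST → push 2. Stack: [2]
LOAD_FAST a → push 20. Stack: [2, 20]
BINARY_OP - → 2 - 20 = -18. Stack: [-18]
STORE_FAST u → u=-18. Stack: []
LOAD_CONST → push 12. Stack: [12]
LOAD_FAST a → push 20. Stack: [12, 20]
BINARY_OP | → 12 | 20 = 28. Stack: [28]
LOAD_FAST u → push -18. Stack: [28, -18]
BINARY_OP ^ → 28 ^ -18 = -14. Stack: [-14]
STORE_FAST s → s=-14. Stack: []
LOAD_CONST → push 8. Stack: [8]
LOAD_FAST s → push -14. Stack: [8, -14]
BINARY_OP * → 8 * -14 = -112. Stack: [-112]
LOAD_FAST s → push -14. Stack: [-112, -14]
BINARY_OP * → -112 * -14 = 1568. Stack: [1568]
STORE_FAST k → k=1568. Stack: []
LOAD_FAST a → push 20. Stack: [20]
LOAD_CONST → push 9. Stack: [20, 9]
BINARY_OP - → 20 - 9 = 11. Stack: [11]
STORE_FAST u → u=11. Stack: []
LOAD_CONST → push 5. Stack: [5]
STORE_FAST m → m=5. Stack: []
LOAD_FAST_LOAD_FAST m,s → push 5,-14. Stack: [5, -14]
BINARY_OP + → 5 + -14 = -9. Stack: [-9]
LOAD_FAST k → push 1568. Stack: [-9, 1568]
LOAD_CONST → push 12. Stack: [-9, 1568, 12]
BINARY_OP - → 1568 - 12 = 1556. Stack: [-9, 1556]
BINARY_OP + → -9 + 1556 = 1547. Stack: [1547]
STORE_FAST p → p=1547. Stack: []
LOAD_FAST m → push 5. Stack: [5]
LOAD_CONST → push 9. Stack: [5, 9]
BINARY_OP ^ → 5 ^ 9 = 12. Stack: [12]
STORE_FAST p → p=12. Stack: []
LOAD_FAST m → push 5. Stack: [5]
RETURN_VALUE → return 5.

1568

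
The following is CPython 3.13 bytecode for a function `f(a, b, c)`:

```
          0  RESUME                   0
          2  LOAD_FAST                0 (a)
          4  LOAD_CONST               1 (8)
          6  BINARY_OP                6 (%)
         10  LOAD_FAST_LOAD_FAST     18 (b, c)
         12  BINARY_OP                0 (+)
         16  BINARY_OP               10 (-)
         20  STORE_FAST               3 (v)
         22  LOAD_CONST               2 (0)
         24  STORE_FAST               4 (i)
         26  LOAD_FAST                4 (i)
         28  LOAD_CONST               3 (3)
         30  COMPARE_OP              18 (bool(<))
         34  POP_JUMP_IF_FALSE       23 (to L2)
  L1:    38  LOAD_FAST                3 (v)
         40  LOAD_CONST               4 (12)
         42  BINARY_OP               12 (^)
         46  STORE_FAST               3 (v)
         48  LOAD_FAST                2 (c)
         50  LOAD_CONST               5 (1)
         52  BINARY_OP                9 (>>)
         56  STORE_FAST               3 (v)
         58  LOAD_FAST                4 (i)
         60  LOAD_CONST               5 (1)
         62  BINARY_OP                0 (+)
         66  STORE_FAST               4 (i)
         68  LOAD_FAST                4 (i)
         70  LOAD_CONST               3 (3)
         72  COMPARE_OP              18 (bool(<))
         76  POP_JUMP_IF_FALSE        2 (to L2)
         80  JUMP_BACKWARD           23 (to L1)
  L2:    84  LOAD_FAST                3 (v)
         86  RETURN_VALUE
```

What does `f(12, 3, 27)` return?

13

LOAD_FAST a → push 12. Stack: [12]
LOAD_CONST → push 8. Stack: [12, 8]
BINARY_OP % → 12 % 8 = 4. Stack: [4]
LOAD_FAST_LOAD_FAST b,c → push 3,27. Stack: [4, 3, 27]
BINARY_OP + → 3 + 27 = 30. Stack: [4, 30]
BINARY_OP - → 4 - 30 = -26. Stack: [-26]
STORE_FAST v → v=-26. Stack: []
LOAD_CONST → push 0. Stack: [0]
STORE_FAST i → i=0. Stack: []
LOAD_FAST i → push 0. Stack: [0]
LOAD_CONST → push 3. Stack: [0, 3]
COMPARE_OP bool(<) → 0 vs 3 = True. Stack: [True]
POP_JUMP_IF_FALSE → pop True; no jump. Stack: []
LOAD_FAST v → push -26. Stack: [-26]
LOAD_CONST → push 12. Stack: [-26, 12]
BINARY_OP ^ → -26 ^ 12 = -22. Stack: [-22]
STORE_FAST v → v=-22. Stack: []
LOAD_FAST c → push 27. Stack: [27]
LOAD_CONST → push 1. Stack: [27, 1]
BINARY_OP >> → 27 >> 1 = 13. Stack: [13]
STORE_FAST v → v=13. Stack: []
LOAD_FAST i → push 0. Stack: [0]
LOAD_CONST → push 1. Stack: [0, 1]
BINARY_OP + → 0 + 1 = 1. Stack: [1]
STORE_FAST i → i=1. Stack: []
LOAD_FAST i → push 1. Stack: [1]
LOAD_CONST → push 3. Stack: [1, 3]
COMPARE_OP bool(<) → 1 vs 3 = True. Stack: [True]
POP_JUMP_IF_FALSE → pop True; no jump. Stack: []
LOAD_FAST v → push 13. Stack: [13]
LOAD_CONST → push 12. Stack: [13, 12]
BINARY_OP ^ → 13 ^ 12 = 1. Stack: [1]
STORE_FAST v → v=1. Stack: []
LOAD_FAST c → push 27. Stack: [27]
LOAD_CONST → push 1. Stack: [27, 1]
BINARY_OP >> → 27 >> 1 = 13. Stack: [13]
STORE_FAST v → v=13. Stack: []
LOAD_FAST i → push 1. Stack: [1]
LOAD_CONST → push 1. Stack: [1, 1]
BINARY_OP + → 1 + 1 = 2. Stack: [2]
STORE_FAST i → i=2. Stack: []
LOAD_FAST i → push 2. Stack: [2]
LOAD_CONST → push 3. Stack: [2, 3]
COMPARE_OP bool(<) → 2 vs 3 = True. Stack: [True]
POP_JUMP_IF_FALSE → pop True; no jump. Stack: []
LOAD_FAST v → push 13. Stack: [13]
LOAD_CONST → push 12. Stack: [13, 12]
BINARY_OP ^ → 13 ^ 12 = 1. Stack: [1]
STORE_FAST v → v=1. Stack: []
LOAD_FAST c → push 27. Stack: [27]
LOAD_CONST → push 1. Stack: [27, 1]
BINARY_OP >> → 27 >> 1 = 13. Stack: [13]
STORE_FAST v → v=13. Stack: []
LOAD_FAST i → push 2. Stack: [2]
LOAD_CONST → push 1. Stack: [2, 1]
BINARY_OP + → 2 + 1 = 3. Stack: [3]
STORE_FAST i → i=3. Stack: []
LOAD_FAST i → push 3. Stack: [3]
LOAD_CONST → push 3. Stack: [3, 3]
COMPARE_OP bool(<) → 3 vs 3 = False. Stack: [False]
POP_JUMP_IF_FALSE → pop False; jump. Stack: []
LOAD_FAST v → push 13. Stack: [13]
RETURN_VALUE → return 13.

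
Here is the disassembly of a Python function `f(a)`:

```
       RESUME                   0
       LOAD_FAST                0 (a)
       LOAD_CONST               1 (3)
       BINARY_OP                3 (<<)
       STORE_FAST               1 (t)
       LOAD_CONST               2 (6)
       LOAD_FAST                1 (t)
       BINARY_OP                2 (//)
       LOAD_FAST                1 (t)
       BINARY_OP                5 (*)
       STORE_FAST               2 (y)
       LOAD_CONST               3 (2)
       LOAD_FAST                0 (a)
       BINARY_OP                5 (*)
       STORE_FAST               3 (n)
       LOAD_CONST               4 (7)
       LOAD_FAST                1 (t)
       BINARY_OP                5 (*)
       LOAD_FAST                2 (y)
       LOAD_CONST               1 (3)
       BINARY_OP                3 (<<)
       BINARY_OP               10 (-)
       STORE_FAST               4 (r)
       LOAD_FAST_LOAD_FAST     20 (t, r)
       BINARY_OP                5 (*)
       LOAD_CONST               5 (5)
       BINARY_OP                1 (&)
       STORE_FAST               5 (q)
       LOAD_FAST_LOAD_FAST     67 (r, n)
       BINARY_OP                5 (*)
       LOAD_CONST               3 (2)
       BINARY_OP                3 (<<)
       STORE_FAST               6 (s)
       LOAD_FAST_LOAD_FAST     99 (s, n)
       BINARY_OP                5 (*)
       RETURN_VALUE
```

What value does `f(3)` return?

24192

LOAD_FAST a → push 3. Stack: [3]
LOAD_CONST → push 3. Stack: [3, 3]
BINARY_OP << → 3 << 3 = 24. Stack: [24]
STORE_FAST t → t=24. Stack: []
LOAD_CONST → push 6. Stack: [6]
LOAD_FAST t → push 24. Stack: [6, 24]
BINARY_OP // → 6 // 24 = 0. Stack: [0]
LOAD_FAST t → push 24. Stack: [0, 24]
BINARY_OP * → 0 * 24 = 0. Stack: [0]
STORE_FAST y → y=0. Stack: []
LOAD_CONST → push 2. Stack: [2]
LOAD_FAST a → push 3. Stack: [2, 3]
BINARY_OP * → 2 * 3 = 6. Stack: [6]
STORE_FAST n → n=6. Stack: []
LOAD_CONST → push 7. Stack: [7]
LOAD_FAST t → push 24. Stack: [7, 24]
BINARY_OP * → 7 * 24 = 168. Stack: [168]
LOAD_FAST y → push 0. Stack: [168, 0]
LOAD_CONST → push 3. Stack: [168, 0, 3]
BINARY_OP << → 0 << 3 = 0. Stack: [168, 0]
BINARY_OP - → 168 - 0 = 168. Stack: [168]
STORE_FAST r → r=168. Stack: []
LOAD_FAST_LOAD_FAST t,r → push 24,168. Stack: [24, 168]
BINARY_OP * → 24 * 168 = 4032. Stack: [4032]
LOAD_CONST → push 5. Stack: [4032, 5]
BINARY_OP & → 4032 & 5 = 0. Stack: [0]
STORE_FAST q → q=0. Stack: []
LOAD_FAST_LOAD_FAST r,n → push 168,6. Stack: [168, 6]
BINARY_OP * → 168 * 6 = 1008. Stack: [1008]
LOAD_CONST → push 2. Stack: [1008, 2]
BINARY_OP << → 1008 << 2 = 4032. Stack: [4032]
STORE_FAST s → s=4032. Stack: []
LOAD_FAST_LOAD_FAST s,n → push 4032,6. Stack: [4032, 6]
BINARY_OP * → 4032 * 6 = 24192. Stack: [24192]
RETURN_VALUE → return 24192.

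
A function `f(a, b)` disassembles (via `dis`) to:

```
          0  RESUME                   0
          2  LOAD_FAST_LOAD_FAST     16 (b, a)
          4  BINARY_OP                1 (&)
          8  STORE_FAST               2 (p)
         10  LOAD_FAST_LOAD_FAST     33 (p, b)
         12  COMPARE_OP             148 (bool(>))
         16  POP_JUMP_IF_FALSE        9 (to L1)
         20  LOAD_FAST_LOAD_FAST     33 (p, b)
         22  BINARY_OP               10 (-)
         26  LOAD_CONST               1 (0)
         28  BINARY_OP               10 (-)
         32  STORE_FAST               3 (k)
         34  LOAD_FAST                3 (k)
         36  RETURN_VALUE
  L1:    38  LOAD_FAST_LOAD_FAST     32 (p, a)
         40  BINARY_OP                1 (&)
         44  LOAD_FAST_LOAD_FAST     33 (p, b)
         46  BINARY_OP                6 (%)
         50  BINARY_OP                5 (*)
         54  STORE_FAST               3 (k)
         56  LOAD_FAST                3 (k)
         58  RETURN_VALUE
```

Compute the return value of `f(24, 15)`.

64

LOAD_FAST_LOAD_FAST b,a → push 15,24. Stack: [15, 24]
BINARY_OP & → 15 & 24 = 8. Stack: [8]
STORE_FAST p → p=8. Stack: []
LOAD_FAST_LOAD_FAST p,b → push 8,15. Stack: [8, 15]
COMPARE_OP bool(>) → 8 vs 15 = False. Stack: [False]
POP_JUMP_IF_FALSE → pop False; jump. Stack: []
LOAD_FAST_LOAD_FAST p,a → push 8,24. Stack: [8, 24]
BINARY_OP & → 8 & 24 = 8. Stack: [8]
LOAD_FAST_LOAD_FAST p,b → push 8,15. Stack: [8, 8, 15]
BINARY_OP % → 8 % 15 = 8. Stack: [8, 8]
BINARY_OP * → 8 * 8 = 64. Stack: [64]
STORE_FAST k → k=64. Stack: []
LOAD_FAST k → push 64. Stack: [64]
RETURN_VALUE → return 64.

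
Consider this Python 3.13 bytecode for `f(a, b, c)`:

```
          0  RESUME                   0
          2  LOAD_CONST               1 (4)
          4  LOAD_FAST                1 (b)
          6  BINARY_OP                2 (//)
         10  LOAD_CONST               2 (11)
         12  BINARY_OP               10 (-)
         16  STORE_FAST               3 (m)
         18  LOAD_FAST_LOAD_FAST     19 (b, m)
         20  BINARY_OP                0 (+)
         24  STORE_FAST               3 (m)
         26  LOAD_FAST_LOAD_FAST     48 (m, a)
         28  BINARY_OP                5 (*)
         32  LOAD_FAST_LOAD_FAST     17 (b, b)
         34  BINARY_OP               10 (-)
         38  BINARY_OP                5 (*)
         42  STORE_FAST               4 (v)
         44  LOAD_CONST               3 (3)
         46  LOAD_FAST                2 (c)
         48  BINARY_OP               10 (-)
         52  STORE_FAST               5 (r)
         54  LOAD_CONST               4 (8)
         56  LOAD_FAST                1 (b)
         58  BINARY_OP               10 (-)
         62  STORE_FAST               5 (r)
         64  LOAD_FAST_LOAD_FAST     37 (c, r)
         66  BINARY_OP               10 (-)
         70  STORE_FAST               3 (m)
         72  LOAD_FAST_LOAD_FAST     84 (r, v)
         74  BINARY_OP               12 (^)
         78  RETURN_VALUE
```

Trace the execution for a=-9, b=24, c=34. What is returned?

-16

LOAD_CONST → push 4. Stack: [4]
LOAD_FAST b → push 24. Stack: [4, 24]
BINARY_OP // → 4 // 24 = 0. Stack: [0]
LOAD_CONST → push 11. Stack: [0, 11]
BINARY_OP - → 0 - 11 = -11. Stack: [-11]
STORE_FAST m → m=-11. Stack: []
LOAD_FAST_LOAD_FAST b,m → push 24,-11. Stack: [24, -11]
BINARY_OP + → 24 + -11 = 13. Stack: [13]
STORE_FAST m → m=13. Stack: []
LOAD_FAST_LOAD_FAST m,a → push 13,-9. Stack: [13, -9]
BINARY_OP * → 13 * -9 = -117. Stack: [-117]
LOAD_FAST_LOAD_FAST b,b → push 24,24. Stack: [-117, 24, 24]
BINARY_OP - → 24 - 24 = 0. Stack: [-117, 0]
BINARY_OP * → -117 * 0 = 0. Stack: [0]
STORE_FAST v → v=0. Stack: []
LOAD_CONST → push 3. Stack: [3]
LOAD_FAST c → push 34. Stack: [3, 34]
BINARY_OP - → 3 - 34 = -31. Stack: [-31]
STORE_FAST r → r=-31. Stack: []
LOAD_CONST → push 8. Stack: [8]
LOAD_FAST b → push 24. Stack: [8, 24]
BINARY_OP - → 8 - 24 = -16. Stack: [-16]
STORE_FAST r → r=-16. Stack: []
LOAD_FAST_LOAD_FAST c,r → push 34,-16. Stack: [34, -16]
BINARY_OP - → 34 - -16 = 50. Stack: [50]
STORE_FAST m → m=50. Stack: []
LOAD_FAST_LOAD_FAST r,v → push -16,0. Stack: [-16, 0]
BINARY_OP ^ → -16 ^ 0 = -16. Stack: [-16]
RETURN_VALUE → return -16.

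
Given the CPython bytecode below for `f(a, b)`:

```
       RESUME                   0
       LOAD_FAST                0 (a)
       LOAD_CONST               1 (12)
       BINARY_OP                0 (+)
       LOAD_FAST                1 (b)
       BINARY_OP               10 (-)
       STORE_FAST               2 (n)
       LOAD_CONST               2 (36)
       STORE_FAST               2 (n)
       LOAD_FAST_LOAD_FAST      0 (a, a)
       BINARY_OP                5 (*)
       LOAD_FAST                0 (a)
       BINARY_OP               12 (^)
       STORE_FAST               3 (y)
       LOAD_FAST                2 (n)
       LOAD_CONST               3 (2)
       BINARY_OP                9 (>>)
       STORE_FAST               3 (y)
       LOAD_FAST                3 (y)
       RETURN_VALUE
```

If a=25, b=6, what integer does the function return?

9

LOAD_FAST a → push 25. Stack: [25]
LOAD_CONST → push 12. Stack: [25, 12]
BINARY_OP + → 25 + 12 = 37. Stack: [37]
LOAD_FAST b → push 6. Stack: [37, 6]
BINARY_OP - → 37 - 6 = 31. Stack: [31]
STORE_FAST n → n=31. Stack: []
LOAD_CONST → push 36. Stack: [36]
STORE_FAST n → n=36. Stack: []
LOAD_FAST_LOAD_FAST a,a → push 25,25. Stack: [25, 25]
BINARY_OP * → 25 * 25 = 625. Stack: [625]
LOAD_FAST a → push 25. Stack: [625, 25]
BINARY_OP ^ → 625 ^ 25 = 616. Stack: [616]
STORE_FAST y → y=616. Stack: []
LOAD_FAST n → push 36. Stack: [36]
LOAD_CONST → push 2. Stack: [36, 2]
BINARY_OP >> → 36 >> 2 = 9. Stack: [9]
STORE_FAST y → y=9. Stack: []
LOAD_FAST y → push 9. Stack: [9]
RETURN_VALUE → return 9.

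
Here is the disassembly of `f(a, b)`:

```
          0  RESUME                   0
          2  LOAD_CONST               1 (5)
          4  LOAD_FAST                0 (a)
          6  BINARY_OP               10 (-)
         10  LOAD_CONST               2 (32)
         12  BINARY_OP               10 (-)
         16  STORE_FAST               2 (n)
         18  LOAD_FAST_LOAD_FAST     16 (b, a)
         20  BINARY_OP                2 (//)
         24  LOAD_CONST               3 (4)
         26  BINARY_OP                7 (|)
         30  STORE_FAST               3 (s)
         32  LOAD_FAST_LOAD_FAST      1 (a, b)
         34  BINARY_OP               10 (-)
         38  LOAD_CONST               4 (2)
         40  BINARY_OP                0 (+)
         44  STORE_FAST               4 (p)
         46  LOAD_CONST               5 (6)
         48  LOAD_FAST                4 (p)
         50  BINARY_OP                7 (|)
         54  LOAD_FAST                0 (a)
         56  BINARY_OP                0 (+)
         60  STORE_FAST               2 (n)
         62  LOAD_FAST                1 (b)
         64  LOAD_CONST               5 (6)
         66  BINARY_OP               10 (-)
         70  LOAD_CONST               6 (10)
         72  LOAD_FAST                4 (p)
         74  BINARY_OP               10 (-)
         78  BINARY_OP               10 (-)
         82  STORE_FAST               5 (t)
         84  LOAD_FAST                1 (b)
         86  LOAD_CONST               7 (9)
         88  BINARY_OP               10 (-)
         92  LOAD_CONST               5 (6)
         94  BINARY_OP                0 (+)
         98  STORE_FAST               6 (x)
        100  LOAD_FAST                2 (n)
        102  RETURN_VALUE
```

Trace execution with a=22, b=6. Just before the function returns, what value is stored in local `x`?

LOAD_CONST → push 5. Stack: [5]
LOAD_FAST a → push 22. Stack: [5, 22]
BINARY_OP - → 5 - 22 = -17. Stack: [-17]
LOAD_CONST → push 32. Stack: [-17, 32]
BINARY_OP - → -17 - 32 = -49. Stack: [-49]
STORE_FAST n → n=-49. Stack: []
LOAD_FAST_LOAD_FAST b,a → push 6,22. Stack: [6, 22]
BINARY_OP // → 6 // 22 = 0. Stack: [0]
LOAD_CONST → push 4. Stack: [0, 4]
BINARY_OP | → 0 | 4 = 4. Stack: [4]
STORE_FAST s → s=4. Stack: []
LOAD_FAST_LOAD_FAST a,b → push 22,6. Stack: [22, 6]
BINARY_OP - → 22 - 6 = 16. Stack: [16]
LOAD_CONST → push 2. Stack: [16, 2]
BINARY_OP + → 16 + 2 = 18. Stack: [18]
STORE_FAST p → p=18. Stack: []
LOAD_CONST → push 6. Stack: [6]
LOAD_FAST p → push 18. Stack: [6, 18]
BINARY_OP | → 6 | 18 = 22. Stack: [22]
LOAD_FAST a → push 22. Stack: [22, 22]
BINARY_OP + → 22 + 22 = 44. Stack: [44]
STORE_FAST n → n=44. Stack: []
LOAD_FAST b → push 6. Stack: [6]
LOAD_CONST → push 6. Stack: [6, 6]
BINARY_OP - → 6 - 6 = 0. Stack: [0]
LOAD_CONST → push 10. Stack: [0, 10]
LOAD_FAST p → push 18. Stack: [0, 10, 18]
BINARY_OP - → 10 - 18 = -8. Stack: [0, -8]
BINARY_OP - → 0 - -8 = 8. Stack: [8]
STORE_FAST t → t=8. Stack: []
LOAD_FAST b → push 6. Stack: [6]
LOAD_CONST → push 9. Stack: [6, 9]
BINARY_OP - → 6 - 9 = -3. Stack: [-3]
LOAD_CONST → push 6. Stack: [-3, 6]
BINARY_OP + → -3 + 6 = 3. Stack: [3]
STORE_FAST x → x=3. Stack: []
LOAD_FAST n → push 44. Stack: [44]
RETURN_VALUE → return 44.

3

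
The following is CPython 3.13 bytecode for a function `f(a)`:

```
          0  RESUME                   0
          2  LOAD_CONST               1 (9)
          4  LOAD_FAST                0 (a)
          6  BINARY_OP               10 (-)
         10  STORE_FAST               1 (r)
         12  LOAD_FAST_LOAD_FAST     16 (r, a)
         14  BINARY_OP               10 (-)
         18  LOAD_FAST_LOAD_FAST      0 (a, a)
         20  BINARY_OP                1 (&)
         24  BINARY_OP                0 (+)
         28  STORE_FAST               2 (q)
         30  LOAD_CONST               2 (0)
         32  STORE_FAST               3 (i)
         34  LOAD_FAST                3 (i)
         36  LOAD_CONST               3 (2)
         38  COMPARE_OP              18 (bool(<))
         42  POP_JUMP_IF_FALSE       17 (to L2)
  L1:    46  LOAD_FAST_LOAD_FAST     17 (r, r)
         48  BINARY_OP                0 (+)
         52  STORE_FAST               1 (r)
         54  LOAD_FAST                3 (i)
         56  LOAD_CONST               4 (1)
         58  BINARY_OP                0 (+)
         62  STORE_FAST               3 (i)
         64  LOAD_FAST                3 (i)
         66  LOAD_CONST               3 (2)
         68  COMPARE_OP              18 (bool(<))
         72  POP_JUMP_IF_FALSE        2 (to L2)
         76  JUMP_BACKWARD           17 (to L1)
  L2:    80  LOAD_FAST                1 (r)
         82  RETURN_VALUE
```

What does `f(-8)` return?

68

LOAD_CONST → push 9. Stack: [9]
LOAD_FAST a → push -8. Stack: [9, -8]
BINARY_OP - → 9 - -8 = 17. Stack: [17]
STORE_FAST r → r=17. Stack: []
LOAD_FAST_LOAD_FAST r,a → push 17,-8. Stack: [17, -8]
BINARY_OP - → 17 - -8 = 25. Stack: [25]
LOAD_FAST_LOAD_FAST a,a → push -8,-8. Stack: [25, -8, -8]
BINARY_OP & → -8 & -8 = -8. Stack: [25, -8]
BINARY_OP + → 25 + -8 = 17. Stack: [17]
STORE_FAST q → q=17. Stack: []
LOAD_CONST → push 0. Stack: [0]
STORE_FAST i → i=0. Stack: []
LOAD_FAST i → push 0. Stack: [0]
LOAD_CONST → push 2. Stack: [0, 2]
COMPARE_OP bool(<) → 0 vs 2 = True. Stack: [True]
POP_JUMP_IF_FALSE → pop True; no jump. Stack: []
LOAD_FAST_LOAD_FAST r,r → push 17,17. Stack: [17, 17]
BINARY_OP + → 17 + 17 = 34. Stack: [34]
STORE_FAST r → r=34. Stack: []
LOAD_FAST i → push 0. Stack: [0]
LOAD_CONST → push 1. Stack: [0, 1]
BINARY_OP + → 0 + 1 = 1. Stack: [1]
STORE_FAST i → i=1. Stack: []
LOAD_FAST i → push 1. Stack: [1]
LOAD_CONST → push 2. Stack: [1, 2]
COMPARE_OP bool(<) → 1 vs 2 = True. Stack: [True]
POP_JUMP_IF_FALSE → pop True; no jump. Stack: []
LOAD_FAST_LOAD_FAST r,r → push 34,34. Stack: [34, 34]
BINARY_OP + → 34 + 34 = 68. Stack: [68]
STORE_FAST r → r=68. Stack: []
LOAD_FAST i → push 1. Stack: [1]
LOAD_CONST → push 1. Stack: [1, 1]
BINARY_OP + → 1 + 1 = 2. Stack: [2]
STORE_FAST i → i=2. Stack: []
LOAD_FAST i → push 2. Stack: [2]
LOAD_CONST → push 2. Stack: [2, 2]
COMPARE_OP bool(<) → 2 vs 2 = False. Stack: [False]
POP_JUMP_IF_FALSE → pop False; jump. Stack: []
LOAD_FAST r → push 68. Stack: [68]
RETURN_VALUE → return 68.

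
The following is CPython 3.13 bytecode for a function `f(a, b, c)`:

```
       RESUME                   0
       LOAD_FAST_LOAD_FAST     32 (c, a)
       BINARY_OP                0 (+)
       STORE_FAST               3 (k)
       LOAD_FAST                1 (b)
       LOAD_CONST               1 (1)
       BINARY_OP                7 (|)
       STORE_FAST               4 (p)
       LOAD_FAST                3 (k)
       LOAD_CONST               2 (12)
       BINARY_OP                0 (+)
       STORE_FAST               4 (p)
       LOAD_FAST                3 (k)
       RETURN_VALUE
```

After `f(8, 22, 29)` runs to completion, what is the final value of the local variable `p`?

49

LOAD_FAST_LOAD_FAST c,a → push 29,8. Stack: [29, 8]
BINARY_OP + → 29 + 8 = 37. Stack: [37]
STORE_FAST k → k=37. Stack: []
LOAD_FAST b → push 22. Stack: [22]
LOAD_CONST → push 1. Stack: [22, 1]
BINARY_OP | → 22 | 1 = 23. Stack: [23]
STORE_FAST p → p=23. Stack: []
LOAD_FAST k → push 37. Stack: [37]
LOAD_CONST → push 12. Stack: [37, 12]
BINARY_OP + → 37 + 12 = 49. Stack: [49]
STORE_FAST p → p=49. Stack: []
LOAD_FAST k → push 37. Stack: [37]
RETURN_VALUE → return 37.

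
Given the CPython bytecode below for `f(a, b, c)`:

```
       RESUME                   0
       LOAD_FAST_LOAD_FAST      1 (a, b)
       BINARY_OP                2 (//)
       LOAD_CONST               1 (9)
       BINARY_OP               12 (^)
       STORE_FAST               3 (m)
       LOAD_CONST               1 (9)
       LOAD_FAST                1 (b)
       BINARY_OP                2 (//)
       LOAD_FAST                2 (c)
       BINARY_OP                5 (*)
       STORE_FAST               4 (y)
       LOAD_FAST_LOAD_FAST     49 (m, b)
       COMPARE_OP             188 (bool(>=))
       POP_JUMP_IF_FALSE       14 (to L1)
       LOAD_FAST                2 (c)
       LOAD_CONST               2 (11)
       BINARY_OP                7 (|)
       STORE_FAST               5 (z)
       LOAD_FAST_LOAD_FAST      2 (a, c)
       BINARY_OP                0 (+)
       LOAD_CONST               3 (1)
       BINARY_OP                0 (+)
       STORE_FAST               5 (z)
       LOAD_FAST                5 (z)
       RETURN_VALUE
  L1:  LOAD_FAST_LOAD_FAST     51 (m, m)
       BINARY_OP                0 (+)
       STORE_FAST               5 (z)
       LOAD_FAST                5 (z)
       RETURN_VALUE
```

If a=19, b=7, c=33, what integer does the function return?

53

LOAD_FAST_LOAD_FAST a,b → push 19,7. Stack: [19, 7]
BINARY_OP // → 19 // 7 = 2. Stack: [2]
LOAD_CONST → push 9. Stack: [2, 9]
BINARY_OP ^ → 2 ^ 9 = 11. Stack: [11]
STORE_FAST m → m=11. Stack: []
LOAD_CONST → push 9. Stack: [9]
LOAD_FAST b → push 7. Stack: [9, 7]
BINARY_OP // → 9 // 7 = 1. Stack: [1]
LOAD_FAST c → push 33. Stack: [1, 33]
BINARY_OP * → 1 * 33 = 33. Stack: [33]
STORE_FAST y → y=33. Stack: []
LOAD_FAST_LOAD_FAST m,b → push 11,7. Stack: [11, 7]
COMPARE_OP bool(>=) → 11 vs 7 = True. Stack: [True]
POP_JUMP_IF_FALSE → pop True; no jump. Stack: []
LOAD_FAST c → push 33. Stack: [33]
LOAD_CONST → push 11. Stack: [33, 11]
BINARY_OP | → 33 | 11 = 43. Stack: [43]
STORE_FAST z → z=43. Stack: []
LOAD_FAST_LOAD_FAST a,c → push 19,33. Stack: [19, 33]
BINARY_OP + → 19 + 33 = 52. Stack: [52]
LOAD_CONST → push 1. Stack: [52, 1]
BINARY_OP + → 52 + 1 = 53. Stack: [53]
STORE_FAST z → z=53. Stack: []
LOAD_FAST z → push 53. Stack: [53]
RETURN_VALUE → return 53.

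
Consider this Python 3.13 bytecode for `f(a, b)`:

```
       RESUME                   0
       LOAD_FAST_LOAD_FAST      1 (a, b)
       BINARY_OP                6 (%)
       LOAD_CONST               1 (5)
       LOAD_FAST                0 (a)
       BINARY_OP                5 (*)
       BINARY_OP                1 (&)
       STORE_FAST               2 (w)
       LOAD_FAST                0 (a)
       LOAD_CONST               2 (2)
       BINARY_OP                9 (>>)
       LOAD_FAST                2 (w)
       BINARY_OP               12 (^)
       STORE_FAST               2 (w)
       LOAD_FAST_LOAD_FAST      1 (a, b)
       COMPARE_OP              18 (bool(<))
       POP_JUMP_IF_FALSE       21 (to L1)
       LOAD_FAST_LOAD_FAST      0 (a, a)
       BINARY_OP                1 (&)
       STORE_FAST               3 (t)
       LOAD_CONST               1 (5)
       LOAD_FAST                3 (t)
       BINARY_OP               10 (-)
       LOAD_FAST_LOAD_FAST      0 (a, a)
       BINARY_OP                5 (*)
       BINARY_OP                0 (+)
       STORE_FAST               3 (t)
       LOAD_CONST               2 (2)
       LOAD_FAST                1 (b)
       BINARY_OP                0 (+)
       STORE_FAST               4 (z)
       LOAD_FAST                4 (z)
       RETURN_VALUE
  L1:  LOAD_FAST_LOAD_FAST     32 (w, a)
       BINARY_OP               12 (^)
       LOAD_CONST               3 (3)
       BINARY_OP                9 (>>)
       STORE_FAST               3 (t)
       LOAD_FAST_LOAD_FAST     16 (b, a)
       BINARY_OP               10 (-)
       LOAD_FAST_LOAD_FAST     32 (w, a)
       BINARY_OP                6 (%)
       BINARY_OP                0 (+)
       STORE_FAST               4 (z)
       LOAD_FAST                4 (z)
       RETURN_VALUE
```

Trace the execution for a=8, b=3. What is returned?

-3

LOAD_FAST_LOAD_FAST a,b → push 8,3. Stack: [8, 3]
BINARY_OP % → 8 % 3 = 2. Stack: [2]
LOAD_CONST → push 5. Stack: [2, 5]
LOAD_FAST a → push 8. Stack: [2, 5, 8]
BINARY_OP * → 5 * 8 = 40. Stack: [2, 40]
BINARY_OP & → 2 & 40 = 0. Stack: [0]
STORE_FAST w → w=0. Stack: []
LOAD_FAST a → push 8. Stack: [8]
LOAD_CONST → push 2. Stack: [8, 2]
BINARY_OP >> → 8 >> 2 = 2. Stack: [2]
LOAD_FAST w → push 0. Stack: [2, 0]
BINARY_OP ^ → 2 ^ 0 = 2. Stack: [2]
STORE_FAST w → w=2. Stack: []
LOAD_FAST_LOAD_FAST a,b → push 8,3. Stack: [8, 3]
COMPARE_OP bool(<) → 8 vs 3 = False. Stack: [False]
POP_JUMP_IF_FALSE → pop False; jump. Stack: []
LOAD_FAST_LOAD_FAST w,a → push 2,8. Stack: [2, 8]
BINARY_OP ^ → 2 ^ 8 = 10. Stack: [10]
LOAD_CONST → push 3. Stack: [10, 3]
BINARY_OP >> → 10 >> 3 = 1. Stack: [1]
STORE_FAST t → t=1. Stack: []
LOAD_FAST_LOAD_FAST b,a → push 3,8. Stack: [3, 8]
BINARY_OP - → 3 - 8 = -5. Stack: [-5]
LOAD_FAST_LOAD_FAST w,a → push 2,8. Stack: [-5, 2, 8]
BINARY_OP % → 2 % 8 = 2. Stack: [-5, 2]
BINARY_OP + → -5 + 2 = -3. Stack: [-3]
STORE_FAST z → z=-3. Stack: []
LOAD_FAST z → push -3. Stack: [-3]
RETURN_VALUE → return -3.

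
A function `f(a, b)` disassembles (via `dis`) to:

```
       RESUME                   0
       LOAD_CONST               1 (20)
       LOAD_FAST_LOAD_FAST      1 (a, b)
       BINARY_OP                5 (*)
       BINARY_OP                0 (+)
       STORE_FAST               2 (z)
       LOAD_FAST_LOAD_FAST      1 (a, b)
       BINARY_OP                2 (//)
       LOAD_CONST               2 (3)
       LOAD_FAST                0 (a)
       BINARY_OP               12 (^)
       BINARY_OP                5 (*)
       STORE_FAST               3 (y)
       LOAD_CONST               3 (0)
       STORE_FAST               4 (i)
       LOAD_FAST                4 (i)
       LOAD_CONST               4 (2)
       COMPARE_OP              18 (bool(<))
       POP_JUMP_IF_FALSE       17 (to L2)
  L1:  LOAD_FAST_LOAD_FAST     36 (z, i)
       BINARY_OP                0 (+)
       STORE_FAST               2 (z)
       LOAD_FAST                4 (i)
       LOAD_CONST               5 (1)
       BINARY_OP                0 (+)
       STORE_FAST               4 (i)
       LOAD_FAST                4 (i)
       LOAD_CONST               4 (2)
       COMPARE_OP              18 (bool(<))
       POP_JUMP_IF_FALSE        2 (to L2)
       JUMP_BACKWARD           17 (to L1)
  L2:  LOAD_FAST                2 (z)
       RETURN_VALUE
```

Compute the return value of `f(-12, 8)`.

LOAD_CONST → push 20. Stack: [20]
LOAD_FAST_LOAD_FAST a,b → push -12,8. Stack: [20, -12, 8]
BINARY_OP * → -12 * 8 = -96. Stack: [20, -96]
BINARY_OP + → 20 + -96 = -76. Stack: [-76]
STORE_FAST z → z=-76. Stack: []
LOAD_FAST_LOAD_FAST a,b → push -12,8. Stack: [-12, 8]
BINARY_OP // → -12 // 8 = -2. Stack: [-2]
LOAD_CONST → push 3. Stack: [-2, 3]
LOAD_FAST a → push -12. Stack: [-2, 3, -12]
BINARY_OP ^ → 3 ^ -12 = -9. Stack: [-2, -9]
BINARY_OP * → -2 * -9 = 18. Stack: [18]
STORE_FAST y → y=18. Stack: []
LOAD_CONST → push 0. Stack: [0]
STORE_FAST i → i=0. Stack: []
LOAD_FAST i → push 0. Stack: [0]
LOAD_CONST → push 2. Stack: [0, 2]
COMPARE_OP bool(<) → 0 vs 2 = True. Stack: [True]
POP_JUMP_IF_FALSE → pop True; no jump. Stack: []
LOAD_FAST_LOAD_FAST z,i → push -76,0. Stack: [-76, 0]
BINARY_OP + → -76 + 0 = -76. Stack: [-76]
STORE_FAST z → z=-76. Stack: []
LOAD_FAST i → push 0. Stack: [0]
LOAD_CONST → push 1. Stack: [0, 1]
BINARY_OP + → 0 + 1 = 1. Stack: [1]
STORE_FAST i → i=1. Stack: []
LOAD_FAST i → push 1. Stack: [1]
LOAD_CONST → push 2. Stack: [1, 2]
COMPARE_OP bool(<) → 1 vs 2 = True. Stack: [True]
POP_JUMP_IF_FALSE → pop True; no jump. Stack: []
LOAD_FAST_LOAD_FAST z,i → push -76,1. Stack: [-76, 1]
BINARY_OP + → -76 + 1 = -75. Stack: [-75]
STORE_FAST z → z=-75. Stack: []
LOAD_FAST i → push 1. Stack: [1]
LOAD_CONST → push 1. Stack: [1, 1]
BINARY_OP + → 1 + 1 = 2. Stack: [2]
STORE_FAST i → i=2. Stack: []
LOAD_FAST i → push 2. Stack: [2]
LOAD_CONST → push 2. Stack: [2, 2]
COMPARE_OP bool(<) → 2 vs 2 = False. Stack: [False]
POP_JUMP_IF_FALSE → pop False; jump. Stack: []
LOAD_FAST z → push -75. Stack: [-75]
RETURN_VALUE → return -75.

-75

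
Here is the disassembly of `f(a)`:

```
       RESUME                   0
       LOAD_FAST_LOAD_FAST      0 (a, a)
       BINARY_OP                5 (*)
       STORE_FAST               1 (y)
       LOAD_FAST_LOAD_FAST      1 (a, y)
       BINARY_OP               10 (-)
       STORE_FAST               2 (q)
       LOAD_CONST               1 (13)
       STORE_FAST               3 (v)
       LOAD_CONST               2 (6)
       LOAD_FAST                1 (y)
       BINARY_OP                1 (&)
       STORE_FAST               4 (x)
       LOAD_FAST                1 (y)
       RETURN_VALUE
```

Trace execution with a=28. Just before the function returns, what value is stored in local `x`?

LOAD_FAST_LOAD_FAST a,a → push 28,28. Stack: [28, 28]
BINARY_OP * → 28 * 28 = 784. Stack: [784]
STORE_FAST y → y=784. Stack: []
LOAD_FAST_LOAD_FAST a,y → push 28,784. Stack: [28, 784]
BINARY_OP - → 28 - 784 = -756. Stack: [-756]
STORE_FAST q → q=-756. Stack: []
LOAD_CONST → push 13. Stack: [13]
STORE_FAST v → v=13. Stack: []
LOAD_CONST → push 6. Stack: [6]
LOAD_FAST y → push 784. Stack: [6, 784]
BINARY_OP & → 6 & 784 = 0. Stack: [0]
STORE_FAST x → x=0. Stack: []
LOAD_FAST y → push 784. Stack: [784]
RETURN_VALUE → return 784.

0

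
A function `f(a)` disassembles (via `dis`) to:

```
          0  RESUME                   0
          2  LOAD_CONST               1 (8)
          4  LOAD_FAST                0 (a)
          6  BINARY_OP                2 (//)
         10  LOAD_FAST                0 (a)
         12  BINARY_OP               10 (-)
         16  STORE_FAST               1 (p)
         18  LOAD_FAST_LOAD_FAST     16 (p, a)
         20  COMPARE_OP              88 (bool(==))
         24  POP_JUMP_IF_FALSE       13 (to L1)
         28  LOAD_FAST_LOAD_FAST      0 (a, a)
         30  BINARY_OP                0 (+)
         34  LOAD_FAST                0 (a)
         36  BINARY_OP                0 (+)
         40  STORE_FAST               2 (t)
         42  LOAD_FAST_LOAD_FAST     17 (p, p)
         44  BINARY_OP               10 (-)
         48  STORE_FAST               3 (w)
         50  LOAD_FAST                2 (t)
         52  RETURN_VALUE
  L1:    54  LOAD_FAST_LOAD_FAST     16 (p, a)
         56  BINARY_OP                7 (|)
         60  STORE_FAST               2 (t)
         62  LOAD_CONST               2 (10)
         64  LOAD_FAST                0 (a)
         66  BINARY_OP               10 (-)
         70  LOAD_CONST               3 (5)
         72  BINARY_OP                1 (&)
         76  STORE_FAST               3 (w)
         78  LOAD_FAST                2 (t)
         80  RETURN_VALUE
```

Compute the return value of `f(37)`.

-1

LOAD_CONST → push 8. Stack: [8]
LOAD_FAST a → push 37. Stack: [8, 37]
BINARY_OP // → 8 // 37 = 0. Stack: [0]
LOAD_FAST a → push 37. Stack: [0, 37]
BINARY_OP - → 0 - 37 = -37. Stack: [-37]
STORE_FAST p → p=-37. Stack: []
LOAD_FAST_LOAD_FAST p,a → push -37,37. Stack: [-37, 37]
COMPARE_OP bool(==) → -37 vs 37 = False. Stack: [False]
POP_JUMP_IF_FALSE → pop False; jump. Stack: []
LOAD_FAST_LOAD_FAST p,a → push -37,37. Stack: [-37, 37]
BINARY_OP | → -37 | 37 = -1. Stack: [-1]
STORE_FAST t → t=-1. Stack: []
LOAD_CONST → push 10. Stack: [10]
LOAD_FAST a → push 37. Stack: [10, 37]
BINARY_OP - → 10 - 37 = -27. Stack: [-27]
LOAD_CONST → push 5. Stack: [-27, 5]
BINARY_OP & → -27 & 5 = 5. Stack: [5]
STORE_FAST w → w=5. Stack: []
LOAD_FAST t → push -1. Stack: [-1]
RETURN_VALUE → return -1.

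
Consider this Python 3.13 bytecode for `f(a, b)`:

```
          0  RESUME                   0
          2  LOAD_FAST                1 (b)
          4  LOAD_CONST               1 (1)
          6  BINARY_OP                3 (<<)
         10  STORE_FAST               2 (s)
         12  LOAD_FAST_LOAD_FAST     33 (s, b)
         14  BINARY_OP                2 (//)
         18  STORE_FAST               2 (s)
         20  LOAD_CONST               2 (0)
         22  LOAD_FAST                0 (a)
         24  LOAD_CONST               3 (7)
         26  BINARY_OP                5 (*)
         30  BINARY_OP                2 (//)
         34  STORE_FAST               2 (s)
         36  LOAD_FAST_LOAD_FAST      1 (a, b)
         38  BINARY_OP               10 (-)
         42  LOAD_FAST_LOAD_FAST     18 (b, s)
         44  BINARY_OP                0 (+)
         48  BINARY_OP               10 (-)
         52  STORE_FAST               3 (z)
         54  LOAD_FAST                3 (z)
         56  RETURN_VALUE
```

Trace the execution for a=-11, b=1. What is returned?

-13

LOAD_FAST b → push 1. Stack: [1]
LOAD_CONST → push 1. Stack: [1, 1]
BINARY_OP << → 1 << 1 = 2. Stack: [2]
STORE_FAST s → s=2. Stack: []
LOAD_FAST_LOAD_FAST s,b → push 2,1. Stack: [2, 1]
BINARY_OP // → 2 // 1 = 2. Stack: [2]
STORE_FAST s → s=2. Stack: []
LOAD_CONST → push 0. Stack: [0]
LOAD_FAST a → push -11. Stack: [0, -11]
LOAD_CONST → push 7. Stack: [0, -11, 7]
BINARY_OP * → -11 * 7 = -77. Stack: [0, -77]
BINARY_OP // → 0 // -77 = 0. Stack: [0]
STORE_FAST s → s=0. Stack: []
LOAD_FAST_LOAD_FAST a,b → push -11,1. Stack: [-11, 1]
BINARY_OP - → -11 - 1 = -12. Stack: [-12]
LOAD_FAST_LOAD_FAST b,s → push 1,0. Stack: [-12, 1, 0]
BINARY_OP + → 1 + 0 = 1. Stack: [-12, 1]
BINARY_OP - → -12 - 1 = -13. Stack: [-13]
STORE_FAST z → z=-13. Stack: []
LOAD_FAST z → push -13. Stack: [-13]
RETURN_VALUE → return -13.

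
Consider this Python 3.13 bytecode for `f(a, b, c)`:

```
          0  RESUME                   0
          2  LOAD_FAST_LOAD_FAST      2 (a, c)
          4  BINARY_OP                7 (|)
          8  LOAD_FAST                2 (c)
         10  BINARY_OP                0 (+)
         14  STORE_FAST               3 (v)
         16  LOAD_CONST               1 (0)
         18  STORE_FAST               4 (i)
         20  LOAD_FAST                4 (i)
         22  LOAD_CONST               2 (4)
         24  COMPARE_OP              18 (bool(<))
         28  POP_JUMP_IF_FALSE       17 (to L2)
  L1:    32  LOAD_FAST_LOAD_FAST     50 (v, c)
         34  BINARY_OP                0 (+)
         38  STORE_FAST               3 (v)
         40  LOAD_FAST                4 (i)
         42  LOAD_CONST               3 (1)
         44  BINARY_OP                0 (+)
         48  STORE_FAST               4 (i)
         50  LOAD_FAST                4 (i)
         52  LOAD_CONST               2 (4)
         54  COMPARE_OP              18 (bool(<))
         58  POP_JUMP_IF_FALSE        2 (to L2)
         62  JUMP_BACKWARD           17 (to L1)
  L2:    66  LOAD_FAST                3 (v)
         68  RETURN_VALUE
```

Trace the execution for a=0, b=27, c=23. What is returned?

LOAD_FAST_LOAD_FAST a,c → push 0,23. Stack: [0, 23]
BINARY_OP | → 0 | 23 = 23. Stack: [23]
LOAD_FAST c → push 23. Stack: [23, 23]
BINARY_OP + → 23 + 23 = 46. Stack: [46]
STORE_FAST v → v=46. Stack: []
LOAD_CONST → push 0. Stack: [0]
STORE_FAST i → i=0. Stack: []
LOAD_FAST i → push 0. Stack: [0]
LOAD_CONST → push 4. Stack: [0, 4]
COMPARE_OP bool(<) → 0 vs 4 = True. Stack: [True]
POP_JUMP_IF_FALSE → pop True; no jump. Stack: []
LOAD_FAST_LOAD_FAST v,c → push 46,23. Stack: [46, 23]
BINARY_OP + → 46 + 23 = 69. Stack: [69]
STORE_FAST v → v=69. Stack: []
LOAD_FAST i → push 0. Stack: [0]
LOAD_CONST → push 1. Stack: [0, 1]
BINARY_OP + → 0 + 1 = 1. Stack: [1]
STORE_FAST i → i=1. Stack: []
LOAD_FAST i → push 1. Stack: [1]
LOAD_CONST → push 4. Stack: [1, 4]
COMPARE_OP bool(<) → 1 vs 4 = True. Stack: [True]
POP_JUMP_IF_FALSE → pop True; no jump. Stack: []
LOAD_FAST_LOAD_FAST v,c → push 69,23. Stack: [69, 23]
BINARY_OP + → 69 + 23 = 92. Stack: [92]
STORE_FAST v → v=92. Stack: []
LOAD_FAST i → push 1. Stack: [1]
LOAD_CONST → push 1. Stack: [1, 1]
BINARY_OP + → 1 + 1 = 2. Stack: [2]
STORE_FAST i → i=2. Stack: []
LOAD_FAST i → push 2. Stack: [2]
LOAD_CONST → push 4. Stack: [2, 4]
COMPARE_OP bool(<) → 2 vs 4 = True. Stack: [True]
POP_JUMP_IF_FALSE → pop True; no jump. Stack: []
LOAD_FAST_LOAD_FAST v,c → push 92,23. Stack: [92, 23]
BINARY_OP + → 92 + 23 = 115. Stack: [115]
STORE_FAST v → v=115. Stack: []
LOAD_FAST i → push 2. Stack: [2]
LOAD_CONST → push 1. Stack: [2, 1]
BINARY_OP + → 2 + 1 = 3. Stack: [3]
STORE_FAST i → i=3. Stack: []
LOAD_FAST i → push 3. Stack: [3]
LOAD_CONST → push 4. Stack: [3, 4]
COMPARE_OP bool(<) → 3 vs 4 = True. Stack: [True]
POP_JUMP_IF_FALSE → pop True; no jump. Stack: []
LOAD_FAST_LOAD_FAST v,c → push 115,23. Stack: [115, 23]
BINARY_OP + → 115 + 23 = 138. Stack: [138]
STORE_FAST v → v=138. Stack: []
LOAD_FAST i → push 3. Stack: [3]
LOAD_CONST → push 1. Stack: [3, 1]
BINARY_OP + → 3 + 1 = 4. Stack: [4]
STORE_FAST i → i=4. Stack: []
LOAD_FAST i → push 4. Stack: [4]
LOAD_CONST → push 4. Stack: [4, 4]
COMPARE_OP bool(<) → 4 vs 4 = False. Stack: [False]
POP_JUMP_IF_FALSE → pop False; jump. Stack: []
LOAD_FAST v → push 138. Stack: [138]
RETURN_VALUE → return 138.

138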